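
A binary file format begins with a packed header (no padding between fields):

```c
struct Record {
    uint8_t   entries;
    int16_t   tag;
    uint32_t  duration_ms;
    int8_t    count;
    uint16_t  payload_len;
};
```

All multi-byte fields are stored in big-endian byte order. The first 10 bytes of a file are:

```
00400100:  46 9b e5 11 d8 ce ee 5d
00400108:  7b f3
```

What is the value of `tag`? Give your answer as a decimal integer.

`tag` follows `entries` (1 byte), so it starts at byte offset 1 and occupies 2 bytes.
Bytes at offsets 1..2: 9B E5.
In big-endian order the high byte comes first in memory.
The bytes are already most-significant first: 0x9BE5.
Top bit is set, so as a signed 16-bit value this is 0x9BE5 − 2^16 = -25627.

-25627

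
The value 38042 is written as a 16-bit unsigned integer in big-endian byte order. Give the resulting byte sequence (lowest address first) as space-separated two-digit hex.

94 9A

38042 in hexadecimal, padded to 16 bits, is 0x949A.
Split into bytes (most-significant first): 94 9A.
In big-endian order the high byte comes first in memory.
So the memory order matches the most-significant-first order: 94 9A.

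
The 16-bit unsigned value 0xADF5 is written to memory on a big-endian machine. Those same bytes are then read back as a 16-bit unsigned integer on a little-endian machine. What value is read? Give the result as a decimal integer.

62893

Stored big-endian, the bytes at ascending addresses are AD F5.
Read back as little-endian, the first byte is least significant, giving 0xF5AD.
0xF5AD = 62893.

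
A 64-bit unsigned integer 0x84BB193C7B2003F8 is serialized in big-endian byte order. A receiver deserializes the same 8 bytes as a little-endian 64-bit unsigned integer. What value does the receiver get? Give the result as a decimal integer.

Stored big-endian, the bytes at ascending addresses are 84 BB 19 3C 7B 20 03 F8.
Read back as little-endian, the first byte is least significant, giving 0xF803207B3C19BB84.
0xF803207B3C19BB84 = 17871163459997645700.

17871163459997645700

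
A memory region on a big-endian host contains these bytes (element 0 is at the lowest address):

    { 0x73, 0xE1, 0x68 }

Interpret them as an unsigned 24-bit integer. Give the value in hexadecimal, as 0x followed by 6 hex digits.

0x73E168

Big-endian: lowest address holds the most-significant byte.
The bytes are already most-significant first: 0x73E168.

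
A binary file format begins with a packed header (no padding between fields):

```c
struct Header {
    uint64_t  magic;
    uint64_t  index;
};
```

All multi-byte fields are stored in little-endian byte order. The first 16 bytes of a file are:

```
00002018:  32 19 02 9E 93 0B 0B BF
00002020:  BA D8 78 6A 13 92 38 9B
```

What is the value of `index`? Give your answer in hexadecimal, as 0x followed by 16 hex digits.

`index` follows `magic` (8 bytes), so it starts at byte offset 8 and occupies 8 bytes.
Bytes at offsets 8..15: BA D8 78 6A 13 92 38 9B.
Little-endian: lowest address holds the least-significant byte.
Reassemble most-significant byte first: 9B 38 92 13 6A 78 D8 BA → 0x9B3892136A78D8BA.

0x9B3892136A78D8BA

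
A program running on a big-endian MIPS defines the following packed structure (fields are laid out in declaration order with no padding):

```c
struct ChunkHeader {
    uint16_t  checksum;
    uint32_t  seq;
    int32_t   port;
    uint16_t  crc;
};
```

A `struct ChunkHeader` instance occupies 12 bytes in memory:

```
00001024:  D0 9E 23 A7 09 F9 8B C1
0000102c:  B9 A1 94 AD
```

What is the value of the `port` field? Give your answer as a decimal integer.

-1950238303

`port` follows `checksum` (2 B), `seq` (4 B), so it starts at offset 2 + 4 = 6 and occupies 4 bytes.
Bytes at offsets 6..9: 8B C1 B9 A1.
Big-endian stores the most-significant byte at the lowest address.
The bytes are already most-significant first: 0x8BC1B9A1.
Top bit is set, so as a signed 32-bit value this is 0x8BC1B9A1 − 2^32 = -1950238303.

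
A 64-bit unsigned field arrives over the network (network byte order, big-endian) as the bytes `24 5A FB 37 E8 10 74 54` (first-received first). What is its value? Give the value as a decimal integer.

Big-endian stores the most-significant byte at the lowest address.
The bytes are already most-significant first: 0x245AFB37E8107454.
0x245AFB37E8107454 = 2619682350804530260.

2619682350804530260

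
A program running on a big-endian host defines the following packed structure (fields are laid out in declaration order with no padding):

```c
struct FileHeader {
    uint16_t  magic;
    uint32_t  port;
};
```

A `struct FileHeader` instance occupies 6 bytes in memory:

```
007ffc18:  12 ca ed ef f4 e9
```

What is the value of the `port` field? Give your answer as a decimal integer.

3991925993

`port` follows `magic` (2 bytes), so it starts at byte offset 2 and occupies 4 bytes.
Bytes at offsets 2..5: ED EF F4 E9.
In big-endian order the high byte comes first in memory.
The bytes are already most-significant first: 0xEDEFF4E9.
0xEDEFF4E9 = 3991925993.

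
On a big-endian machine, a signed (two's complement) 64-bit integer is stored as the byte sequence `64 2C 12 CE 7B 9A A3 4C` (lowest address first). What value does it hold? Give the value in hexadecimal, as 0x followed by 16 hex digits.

In big-endian order the high byte comes first in memory.
The bytes are already most-significant first: 0x642C12CE7B9AA34C.

0x642C12CE7B9AA34C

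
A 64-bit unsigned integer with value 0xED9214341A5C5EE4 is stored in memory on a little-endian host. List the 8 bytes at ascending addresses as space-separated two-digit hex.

Split into bytes (most-significant first): ED 92 14 34 1A 5C 5E E4.
Little-endian: lowest address holds the least-significant byte.
So at ascending addresses the bytes are E4 5E 5C 1A 34 14 92 ED.

E4 5E 5C 1A 34 14 92 ED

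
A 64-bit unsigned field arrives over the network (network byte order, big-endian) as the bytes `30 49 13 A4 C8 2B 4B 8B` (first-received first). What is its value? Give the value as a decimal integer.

In big-endian order the high byte comes first in memory.
The bytes are already most-significant first: 0x304913A4C82B4B8B.
0x304913A4C82B4B8B = 3479333785574263691.

3479333785574263691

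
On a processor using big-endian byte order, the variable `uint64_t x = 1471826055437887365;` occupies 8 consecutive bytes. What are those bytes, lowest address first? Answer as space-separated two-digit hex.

1471826055437887365 in hexadecimal, padded to 64 bits, is 0x146CF9FFD58A2785.
Split into bytes (most-significant first): 14 6C F9 FF D5 8A 27 85.
Big-endian: lowest address holds the most-significant byte.
So the memory order matches the most-significant-first order: 14 6C F9 FF D5 8A 27 85.

14 6C F9 FF D5 8A 27 85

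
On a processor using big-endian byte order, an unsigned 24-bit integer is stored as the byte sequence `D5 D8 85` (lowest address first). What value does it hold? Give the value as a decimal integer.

14014597

Big-endian stores the most-significant byte at the lowest address.
The bytes are already most-significant first: 0xD5D885.
0xD5D885 = 14014597.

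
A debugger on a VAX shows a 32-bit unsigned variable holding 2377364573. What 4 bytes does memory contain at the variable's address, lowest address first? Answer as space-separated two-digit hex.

5D B4 B3 8D

2377364573 in hexadecimal, padded to 32 bits, is 0x8DB3B45D.
Split into bytes (most-significant first): 8D B3 B4 5D.
Little-endian: lowest address holds the least-significant byte.
So at ascending addresses the bytes are 5D B4 B3 8D.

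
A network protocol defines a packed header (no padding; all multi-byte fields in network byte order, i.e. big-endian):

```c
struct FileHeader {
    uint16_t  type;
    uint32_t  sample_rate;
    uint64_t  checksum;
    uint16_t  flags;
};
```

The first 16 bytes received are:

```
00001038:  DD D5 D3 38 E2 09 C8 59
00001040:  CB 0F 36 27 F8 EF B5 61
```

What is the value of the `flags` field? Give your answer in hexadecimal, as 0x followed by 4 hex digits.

`flags` follows `type` (2 B), `sample_rate` (4 B), `checksum` (8 B), so it starts at offset 2 + 4 + 8 = 14 and occupies 2 bytes.
Bytes at offsets 14..15: B5 61.
In big-endian order the high byte comes first in memory.
The bytes are already most-significant first: 0xB561.

0xB561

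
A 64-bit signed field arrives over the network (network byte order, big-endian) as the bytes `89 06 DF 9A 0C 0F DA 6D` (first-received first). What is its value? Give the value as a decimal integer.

-8572918987932837267

Big-endian stores the most-significant byte at the lowest address.
The bytes are already most-significant first: 0x8906DF9A0C0FDA6D.
Top bit is set, so as a signed 64-bit value this is 0x8906DF9A0C0FDA6D − 2^64 = -8572918987932837267.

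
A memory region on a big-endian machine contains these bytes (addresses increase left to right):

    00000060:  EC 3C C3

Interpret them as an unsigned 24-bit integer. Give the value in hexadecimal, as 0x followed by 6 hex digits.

In big-endian order the high byte comes first in memory.
The bytes are already most-significant first: 0xEC3CC3.

0xEC3CC3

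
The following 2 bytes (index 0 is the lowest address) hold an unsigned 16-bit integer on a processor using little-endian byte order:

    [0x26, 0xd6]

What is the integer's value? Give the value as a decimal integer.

54822

Little-endian stores the least-significant byte at the lowest address.
Reassemble most-significant byte first: D6 26 → 0xD626.
0xD626 = 54822.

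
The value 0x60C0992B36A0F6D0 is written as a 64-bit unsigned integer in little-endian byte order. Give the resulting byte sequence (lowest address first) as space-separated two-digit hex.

D0 F6 A0 36 2B 99 C0 60

Split into bytes (most-significant first): 60 C0 99 2B 36 A0 F6 D0.
In little-endian order the low byte comes first in memory.
So at ascending addresses the bytes are D0 F6 A0 36 2B 99 C0 60.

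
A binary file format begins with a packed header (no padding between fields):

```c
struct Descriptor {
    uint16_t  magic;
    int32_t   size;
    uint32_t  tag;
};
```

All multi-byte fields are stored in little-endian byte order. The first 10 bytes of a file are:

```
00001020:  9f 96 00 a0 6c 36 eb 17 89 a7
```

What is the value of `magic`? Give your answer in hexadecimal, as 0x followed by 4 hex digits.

`magic` is the first field, at byte offset 0, occupying 2 bytes.
Bytes at offsets 0..1: 9F 96.
In little-endian order the low byte comes first in memory.
Reassemble most-significant byte first: 96 9F → 0x969F.

0x969F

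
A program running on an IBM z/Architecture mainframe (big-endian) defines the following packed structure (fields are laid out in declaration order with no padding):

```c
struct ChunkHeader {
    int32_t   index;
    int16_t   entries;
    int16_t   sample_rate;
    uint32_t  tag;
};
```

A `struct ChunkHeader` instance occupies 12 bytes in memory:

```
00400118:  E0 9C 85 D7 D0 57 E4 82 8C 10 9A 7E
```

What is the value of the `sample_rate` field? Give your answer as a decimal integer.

`sample_rate` follows `index` (4 B), `entries` (2 B), so it starts at offset 4 + 2 = 6 and occupies 2 bytes.
Bytes at offsets 6..7: E4 82.
Big-endian stores the most-significant byte at the lowest address.
The bytes are already most-significant first: 0xE482.
Top bit is set, so as a signed 16-bit value this is 0xE482 − 2^16 = -7038.

-7038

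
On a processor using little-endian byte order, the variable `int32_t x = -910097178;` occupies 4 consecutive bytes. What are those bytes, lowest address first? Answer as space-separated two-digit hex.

E6 04 C1 C9

Two's complement of -910097178 in 32 bits: 910097178 = 0x363EFB1A; invert → 0xC9C104E5; add 1 → 0xC9C104E6.
Split into bytes (most-significant first): C9 C1 04 E6.
In little-endian order the low byte comes first in memory.
So at ascending addresses the bytes are E6 04 C1 C9.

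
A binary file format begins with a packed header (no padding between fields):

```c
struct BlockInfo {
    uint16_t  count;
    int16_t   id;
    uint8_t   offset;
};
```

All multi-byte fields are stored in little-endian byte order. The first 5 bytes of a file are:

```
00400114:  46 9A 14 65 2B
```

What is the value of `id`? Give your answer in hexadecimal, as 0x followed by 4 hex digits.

`id` follows `count` (2 bytes), so it starts at byte offset 2 and occupies 2 bytes.
Bytes at offsets 2..3: 14 65.
In little-endian order the low byte comes first in memory.
Reassemble most-significant byte first: 65 14 → 0x6514.

0x6514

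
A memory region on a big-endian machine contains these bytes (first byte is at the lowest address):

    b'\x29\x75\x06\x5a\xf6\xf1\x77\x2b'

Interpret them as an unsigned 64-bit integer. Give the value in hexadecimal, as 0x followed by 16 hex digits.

0x2975065AF6F1772B

Big-endian: lowest address holds the most-significant byte.
The bytes are already most-significant first: 0x2975065AF6F1772B.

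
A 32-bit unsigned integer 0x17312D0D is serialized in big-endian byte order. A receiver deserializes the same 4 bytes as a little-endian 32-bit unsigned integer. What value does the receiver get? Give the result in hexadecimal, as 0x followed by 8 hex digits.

0x0D2D3117

Stored big-endian, the bytes at ascending addresses are 17 31 2D 0D.
Read back as little-endian, the first byte is least significant, giving 0x0D2D3117.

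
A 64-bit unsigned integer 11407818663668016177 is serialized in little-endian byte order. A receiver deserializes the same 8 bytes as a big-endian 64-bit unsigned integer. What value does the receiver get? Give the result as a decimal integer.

3594998568487112862

11407818663668016177 in 64-bit hexadecimal is 0x9E50B6A22600E431.
Stored little-endian, the bytes at ascending addresses are 31 E4 00 26 A2 B6 50 9E.
Read back as big-endian, the last byte is least significant, giving 0x31E40026A2B6509E.
0x31E40026A2B6509E = 3594998568487112862.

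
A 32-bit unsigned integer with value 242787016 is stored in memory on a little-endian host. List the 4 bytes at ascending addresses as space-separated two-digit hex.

C8 A2 78 0E

242787016 in hexadecimal, padded to 32 bits, is 0x0E78A2C8.
Split into bytes (most-significant first): 0E 78 A2 C8.
Little-endian: lowest address holds the least-significant byte.
So at ascending addresses the bytes are C8 A2 78 0E.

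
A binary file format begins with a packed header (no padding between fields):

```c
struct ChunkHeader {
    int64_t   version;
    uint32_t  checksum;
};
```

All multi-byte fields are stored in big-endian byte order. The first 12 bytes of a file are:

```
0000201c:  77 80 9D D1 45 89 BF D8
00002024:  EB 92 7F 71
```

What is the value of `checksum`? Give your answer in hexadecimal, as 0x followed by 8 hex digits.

0xEB927F71

`checksum` follows `version` (8 bytes), so it starts at byte offset 8 and occupies 4 bytes.
Bytes at offsets 8..11: EB 92 7F 71.
In big-endian order the high byte comes first in memory.
The bytes are already most-significant first: 0xEB927F71.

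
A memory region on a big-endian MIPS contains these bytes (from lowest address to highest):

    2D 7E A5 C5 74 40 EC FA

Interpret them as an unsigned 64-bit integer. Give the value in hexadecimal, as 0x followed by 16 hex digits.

Big-endian: lowest address holds the most-significant byte.
The bytes are already most-significant first: 0x2D7EA5C57440ECFA.

0x2D7EA5C57440ECFA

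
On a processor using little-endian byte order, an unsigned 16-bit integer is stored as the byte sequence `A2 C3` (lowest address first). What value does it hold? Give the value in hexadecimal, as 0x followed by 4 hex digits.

0xC3A2

Little-endian stores the least-significant byte at the lowest address.
Reassemble most-significant byte first: C3 A2 → 0xC3A2.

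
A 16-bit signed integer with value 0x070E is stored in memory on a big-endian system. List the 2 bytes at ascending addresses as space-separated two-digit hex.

07 0E

Split into bytes (most-significant first): 07 0E.
Big-endian stores the most-significant byte at the lowest address.
So the memory order matches the most-significant-first order: 07 0E.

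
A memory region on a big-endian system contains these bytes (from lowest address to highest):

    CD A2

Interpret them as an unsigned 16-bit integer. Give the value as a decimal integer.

52642

Big-endian: lowest address holds the most-significant byte.
The bytes are already most-significant first: 0xCDA2.
0xCDA2 = 52642.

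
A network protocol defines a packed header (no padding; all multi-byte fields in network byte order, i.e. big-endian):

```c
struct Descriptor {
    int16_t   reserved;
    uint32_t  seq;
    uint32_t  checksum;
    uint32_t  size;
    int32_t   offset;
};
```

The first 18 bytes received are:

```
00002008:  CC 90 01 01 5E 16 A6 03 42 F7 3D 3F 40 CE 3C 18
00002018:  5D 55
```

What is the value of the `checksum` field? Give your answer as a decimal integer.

2785231607

`checksum` follows `reserved` (2 B), `seq` (4 B), so it starts at offset 2 + 4 = 6 and occupies 4 bytes.
Bytes at offsets 6..9: A6 03 42 F7.
In big-endian order the high byte comes first in memory.
The bytes are already most-significant first: 0xA60342F7.
0xA60342F7 = 2785231607.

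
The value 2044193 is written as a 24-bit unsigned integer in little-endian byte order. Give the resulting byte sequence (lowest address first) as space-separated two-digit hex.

21 31 1F

2044193 in hexadecimal, padded to 24 bits, is 0x1F3121.
Split into bytes (most-significant first): 1F 31 21.
Little-endian: lowest address holds the least-significant byte.
So at ascending addresses the bytes are 21 31 1F.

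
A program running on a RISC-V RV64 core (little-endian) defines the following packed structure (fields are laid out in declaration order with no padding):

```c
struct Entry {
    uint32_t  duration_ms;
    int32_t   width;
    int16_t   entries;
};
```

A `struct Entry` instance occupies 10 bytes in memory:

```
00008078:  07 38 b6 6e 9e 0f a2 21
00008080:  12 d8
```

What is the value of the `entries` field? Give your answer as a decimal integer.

`entries` follows `duration_ms` (4 B), `width` (4 B), so it starts at offset 4 + 4 = 8 and occupies 2 bytes.
Bytes at offsets 8..9: 12 D8.
Little-endian: lowest address holds the least-significant byte.
Reassemble most-significant byte first: D8 12 → 0xD812.
Top bit is set, so as a signed 16-bit value this is 0xD812 − 2^16 = -10222.

-10222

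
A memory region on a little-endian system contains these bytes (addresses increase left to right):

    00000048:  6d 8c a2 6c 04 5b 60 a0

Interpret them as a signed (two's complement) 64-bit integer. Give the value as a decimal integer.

-6890407355316269971

Little-endian: lowest address holds the least-significant byte.
Reassemble most-significant byte first: A0 60 5B 04 6C A2 8C 6D → 0xA0605B046CA28C6D.
Top bit is set, so as a signed 64-bit value this is 0xA0605B046CA28C6D − 2^64 = -6890407355316269971.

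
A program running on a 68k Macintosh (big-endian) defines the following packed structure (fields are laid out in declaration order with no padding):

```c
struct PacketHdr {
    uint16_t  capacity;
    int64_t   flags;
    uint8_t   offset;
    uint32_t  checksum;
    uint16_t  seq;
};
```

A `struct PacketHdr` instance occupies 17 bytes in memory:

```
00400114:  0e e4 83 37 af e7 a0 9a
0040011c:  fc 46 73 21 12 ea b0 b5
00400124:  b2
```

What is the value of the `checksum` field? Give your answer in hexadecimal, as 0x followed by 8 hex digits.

0x2112EAB0

`checksum` follows `capacity` (2 B), `flags` (8 B), `offset` (1 B), so it starts at offset 2 + 8 + 1 = 11 and occupies 4 bytes.
Bytes at offsets 11..14: 21 12 EA B0.
In big-endian order the high byte comes first in memory.
The bytes are already most-significant first: 0x2112EAB0.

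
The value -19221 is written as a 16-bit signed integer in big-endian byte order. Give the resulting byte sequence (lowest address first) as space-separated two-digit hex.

Two's complement of -19221 in 16 bits: 19221 = 0x4B15; invert → 0xB4EA; add 1 → 0xB4EB.
Split into bytes (most-significant first): B4 EB.
Big-endian: lowest address holds the most-significant byte.
So the memory order matches the most-significant-first order: B4 EB.

B4 EB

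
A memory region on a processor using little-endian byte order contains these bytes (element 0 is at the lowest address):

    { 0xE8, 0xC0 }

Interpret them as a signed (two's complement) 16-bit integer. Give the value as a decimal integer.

-16152

In little-endian order the low byte comes first in memory.
Reassemble most-significant byte first: C0 E8 → 0xC0E8.
Top bit is set, so as a signed 16-bit value this is 0xC0E8 − 2^16 = -16152.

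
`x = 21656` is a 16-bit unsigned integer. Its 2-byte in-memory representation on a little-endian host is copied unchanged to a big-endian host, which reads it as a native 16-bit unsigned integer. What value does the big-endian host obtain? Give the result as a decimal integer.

21656 in 16-bit hexadecimal is 0x5498.
Stored little-endian, the bytes at ascending addresses are 98 54.
Read back as big-endian, the last byte is least significant, giving 0x9854.
0x9854 = 38996.

38996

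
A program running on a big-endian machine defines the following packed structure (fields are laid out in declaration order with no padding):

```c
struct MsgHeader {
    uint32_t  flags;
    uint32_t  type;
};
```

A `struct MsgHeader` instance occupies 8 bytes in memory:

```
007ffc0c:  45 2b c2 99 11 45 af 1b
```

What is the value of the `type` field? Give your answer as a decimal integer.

289779483

`type` follows `flags` (4 bytes), so it starts at byte offset 4 and occupies 4 bytes.
Bytes at offsets 4..7: 11 45 AF 1B.
Big-endian: lowest address holds the most-significant byte.
The bytes are already most-significant first: 0x1145AF1B.
0x1145AF1B = 289779483.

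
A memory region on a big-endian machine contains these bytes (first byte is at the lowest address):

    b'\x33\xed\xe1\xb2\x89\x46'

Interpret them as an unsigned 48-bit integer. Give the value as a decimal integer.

In big-endian order the high byte comes first in memory.
The bytes are already most-significant first: 0x33EDE1B28946.
0x33EDE1B28946 = 57096786839878.

57096786839878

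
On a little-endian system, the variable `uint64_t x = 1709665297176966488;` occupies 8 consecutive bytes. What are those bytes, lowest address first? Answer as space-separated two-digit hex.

58 B5 0B 93 87 F3 B9 17

1709665297176966488 in hexadecimal, padded to 64 bits, is 0x17B9F387930BB558.
Split into bytes (most-significant first): 17 B9 F3 87 93 0B B5 58.
Little-endian stores the least-significant byte at the lowest address.
So at ascending addresses the bytes are 58 B5 0B 93 87 F3 B9 17.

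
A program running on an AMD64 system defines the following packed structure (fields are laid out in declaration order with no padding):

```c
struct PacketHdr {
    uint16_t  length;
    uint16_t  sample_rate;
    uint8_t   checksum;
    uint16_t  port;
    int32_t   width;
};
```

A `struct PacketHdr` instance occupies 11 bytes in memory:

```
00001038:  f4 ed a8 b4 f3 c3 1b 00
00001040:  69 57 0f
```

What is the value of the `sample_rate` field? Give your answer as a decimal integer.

46248

`sample_rate` follows `length` (2 bytes), so it starts at byte offset 2 and occupies 2 bytes.
Bytes at offsets 2..3: A8 B4.
In little-endian order the low byte comes first in memory.
Reassemble most-significant byte first: B4 A8 → 0xB4A8.
0xB4A8 = 46248.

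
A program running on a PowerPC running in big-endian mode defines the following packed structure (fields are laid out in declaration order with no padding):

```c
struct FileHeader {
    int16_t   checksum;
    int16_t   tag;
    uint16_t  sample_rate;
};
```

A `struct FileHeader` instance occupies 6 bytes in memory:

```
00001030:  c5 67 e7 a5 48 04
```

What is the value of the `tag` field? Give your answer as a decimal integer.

-6235

`tag` follows `checksum` (2 bytes), so it starts at byte offset 2 and occupies 2 bytes.
Bytes at offsets 2..3: E7 A5.
Big-endian stores the most-significant byte at the lowest address.
The bytes are already most-significant first: 0xE7A5.
Top bit is set, so as a signed 16-bit value this is 0xE7A5 − 2^16 = -6235.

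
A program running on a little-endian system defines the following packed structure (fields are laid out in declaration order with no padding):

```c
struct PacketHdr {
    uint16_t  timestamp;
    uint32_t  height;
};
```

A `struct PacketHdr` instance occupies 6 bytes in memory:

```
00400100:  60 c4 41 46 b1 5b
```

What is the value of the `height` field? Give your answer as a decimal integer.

1538344513

`height` follows `timestamp` (2 bytes), so it starts at byte offset 2 and occupies 4 bytes.
Bytes at offsets 2..5: 41 46 B1 5B.
Little-endian stores the least-significant byte at the lowest address.
Reassemble most-significant byte first: 5B B1 46 41 → 0x5BB14641.
0x5BB14641 = 1538344513.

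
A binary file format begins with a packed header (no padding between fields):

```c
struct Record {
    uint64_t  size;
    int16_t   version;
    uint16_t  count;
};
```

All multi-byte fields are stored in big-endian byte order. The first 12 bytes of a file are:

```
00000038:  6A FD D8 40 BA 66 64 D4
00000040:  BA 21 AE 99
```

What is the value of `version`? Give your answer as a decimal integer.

-17887

`version` follows `size` (8 bytes), so it starts at byte offset 8 and occupies 2 bytes.
Bytes at offsets 8..9: BA 21.
Big-endian stores the most-significant byte at the lowest address.
The bytes are already most-significant first: 0xBA21.
Top bit is set, so as a signed 16-bit value this is 0xBA21 − 2^16 = -17887.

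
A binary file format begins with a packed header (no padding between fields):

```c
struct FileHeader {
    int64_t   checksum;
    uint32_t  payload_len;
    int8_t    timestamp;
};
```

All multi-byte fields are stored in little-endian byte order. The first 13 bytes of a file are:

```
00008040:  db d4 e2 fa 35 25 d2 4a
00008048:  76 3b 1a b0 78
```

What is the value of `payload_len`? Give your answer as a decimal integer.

2954509174

`payload_len` follows `checksum` (8 bytes), so it starts at byte offset 8 and occupies 4 bytes.
Bytes at offsets 8..11: 76 3B 1A B0.
In little-endian order the low byte comes first in memory.
Reassemble most-significant byte first: B0 1A 3B 76 → 0xB01A3B76.
0xB01A3B76 = 2954509174.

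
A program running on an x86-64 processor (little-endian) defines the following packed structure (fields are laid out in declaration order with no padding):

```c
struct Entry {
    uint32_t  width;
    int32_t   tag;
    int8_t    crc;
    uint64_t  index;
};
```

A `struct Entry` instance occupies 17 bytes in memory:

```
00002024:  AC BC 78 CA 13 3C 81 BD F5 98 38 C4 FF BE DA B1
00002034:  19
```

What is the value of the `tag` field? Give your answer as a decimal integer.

-1115603949

`tag` follows `width` (4 bytes), so it starts at byte offset 4 and occupies 4 bytes.
Bytes at offsets 4..7: 13 3C 81 BD.
Little-endian: lowest address holds the least-significant byte.
Reassemble most-significant byte first: BD 81 3C 13 → 0xBD813C13.
Top bit is set, so as a signed 32-bit value this is 0xBD813C13 − 2^32 = -1115603949.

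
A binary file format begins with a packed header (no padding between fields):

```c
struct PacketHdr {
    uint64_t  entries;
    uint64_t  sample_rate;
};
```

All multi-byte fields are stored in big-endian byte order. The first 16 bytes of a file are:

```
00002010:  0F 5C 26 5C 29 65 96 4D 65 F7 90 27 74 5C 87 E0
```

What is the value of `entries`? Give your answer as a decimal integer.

1106801785699669581

`entries` is the first field, at byte offset 0, occupying 8 bytes.
Bytes at offsets 0..7: 0F 5C 26 5C 29 65 96 4D.
Big-endian: lowest address holds the most-significant byte.
The bytes are already most-significant first: 0x0F5C265C2965964D.
0x0F5C265C2965964D = 1106801785699669581.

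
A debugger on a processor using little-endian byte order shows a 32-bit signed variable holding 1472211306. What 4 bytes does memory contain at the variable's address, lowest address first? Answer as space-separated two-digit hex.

1472211306 in hexadecimal, padded to 32 bits, is 0x57C0296A.
Split into bytes (most-significant first): 57 C0 29 6A.
In little-endian order the low byte comes first in memory.
So at ascending addresses the bytes are 6A 29 C0 57.

6A 29 C0 57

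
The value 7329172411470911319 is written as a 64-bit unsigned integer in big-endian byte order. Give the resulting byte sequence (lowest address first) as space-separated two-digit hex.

7329172411470911319 in hexadecimal, padded to 64 bits, is 0x65B6737A03511757.
Split into bytes (most-significant first): 65 B6 73 7A 03 51 17 57.
Big-endian stores the most-significant byte at the lowest address.
So the memory order matches the most-significant-first order: 65 B6 73 7A 03 51 17 57.

65 B6 73 7A 03 51 17 57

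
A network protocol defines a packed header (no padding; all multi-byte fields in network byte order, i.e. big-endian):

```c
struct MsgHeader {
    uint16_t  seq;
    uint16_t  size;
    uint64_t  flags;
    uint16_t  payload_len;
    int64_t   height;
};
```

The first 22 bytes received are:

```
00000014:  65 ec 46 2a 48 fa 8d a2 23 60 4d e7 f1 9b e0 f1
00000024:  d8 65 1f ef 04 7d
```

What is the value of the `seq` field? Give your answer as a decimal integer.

`seq` is the first field, at byte offset 0, occupying 2 bytes.
Bytes at offsets 0..1: 65 EC.
Big-endian stores the most-significant byte at the lowest address.
The bytes are already most-significant first: 0x65EC.
0x65EC = 26092.

26092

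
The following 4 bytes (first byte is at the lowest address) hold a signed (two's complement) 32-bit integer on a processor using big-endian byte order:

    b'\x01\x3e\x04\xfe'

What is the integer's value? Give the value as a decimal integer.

20841726

Big-endian stores the most-significant byte at the lowest address.
The bytes are already most-significant first: 0x013E04FE.
0x013E04FE = 20841726.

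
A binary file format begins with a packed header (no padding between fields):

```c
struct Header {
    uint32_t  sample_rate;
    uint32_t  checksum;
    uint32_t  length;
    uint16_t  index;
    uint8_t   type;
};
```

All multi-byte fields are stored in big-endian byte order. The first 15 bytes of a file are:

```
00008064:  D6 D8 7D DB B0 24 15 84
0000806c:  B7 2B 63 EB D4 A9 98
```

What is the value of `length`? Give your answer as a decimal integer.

`length` follows `sample_rate` (4 B), `checksum` (4 B), so it starts at offset 4 + 4 = 8 and occupies 4 bytes.
Bytes at offsets 8..11: B7 2B 63 EB.
Big-endian: lowest address holds the most-significant byte.
The bytes are already most-significant first: 0xB72B63EB.
0xB72B63EB = 3073074155.

3073074155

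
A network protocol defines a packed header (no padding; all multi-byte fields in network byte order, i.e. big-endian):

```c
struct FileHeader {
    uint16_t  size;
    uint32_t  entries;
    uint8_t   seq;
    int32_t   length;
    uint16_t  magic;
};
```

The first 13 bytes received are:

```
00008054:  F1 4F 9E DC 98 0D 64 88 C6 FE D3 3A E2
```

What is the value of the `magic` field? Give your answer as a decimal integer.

`magic` follows `size` (2 B), `entries` (4 B), `seq` (1 B), `length` (4 B), so it starts at offset 2 + 4 + 1 + 4 = 11 and occupies 2 bytes.
Bytes at offsets 11..12: 3A E2.
In big-endian order the high byte comes first in memory.
The bytes are already most-significant first: 0x3AE2.
0x3AE2 = 15074.

15074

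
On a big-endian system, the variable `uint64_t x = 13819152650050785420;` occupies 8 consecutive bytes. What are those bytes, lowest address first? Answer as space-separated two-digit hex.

13819152650050785420 in hexadecimal, padded to 64 bits, is 0xBFC77E1E432CD08C.
Split into bytes (most-significant first): BF C7 7E 1E 43 2C D0 8C.
Big-endian: lowest address holds the most-significant byte.
So the memory order matches the most-significant-first order: BF C7 7E 1E 43 2C D0 8C.

BF C7 7E 1E 43 2C D0 8C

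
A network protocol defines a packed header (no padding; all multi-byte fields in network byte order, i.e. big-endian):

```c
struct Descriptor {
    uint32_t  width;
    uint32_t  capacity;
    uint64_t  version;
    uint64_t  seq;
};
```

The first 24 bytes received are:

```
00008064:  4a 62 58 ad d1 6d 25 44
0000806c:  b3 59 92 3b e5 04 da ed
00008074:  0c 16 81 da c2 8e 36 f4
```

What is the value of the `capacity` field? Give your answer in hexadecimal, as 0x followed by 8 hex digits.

`capacity` follows `width` (4 bytes), so it starts at byte offset 4 and occupies 4 bytes.
Bytes at offsets 4..7: D1 6D 25 44.
In big-endian order the high byte comes first in memory.
The bytes are already most-significant first: 0xD16D2544.

0xD16D2544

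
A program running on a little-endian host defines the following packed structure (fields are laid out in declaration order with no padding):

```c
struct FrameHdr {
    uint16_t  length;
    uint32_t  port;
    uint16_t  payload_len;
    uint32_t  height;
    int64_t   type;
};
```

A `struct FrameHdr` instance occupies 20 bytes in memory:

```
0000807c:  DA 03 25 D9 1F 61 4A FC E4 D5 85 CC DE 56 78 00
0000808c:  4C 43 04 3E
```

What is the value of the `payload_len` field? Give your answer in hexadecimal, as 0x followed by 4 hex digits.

0xFC4A

`payload_len` follows `length` (2 B), `port` (4 B), so it starts at offset 2 + 4 = 6 and occupies 2 bytes.
Bytes at offsets 6..7: 4A FC.
Little-endian stores the least-significant byte at the lowest address.
Reassemble most-significant byte first: FC 4A → 0xFC4A.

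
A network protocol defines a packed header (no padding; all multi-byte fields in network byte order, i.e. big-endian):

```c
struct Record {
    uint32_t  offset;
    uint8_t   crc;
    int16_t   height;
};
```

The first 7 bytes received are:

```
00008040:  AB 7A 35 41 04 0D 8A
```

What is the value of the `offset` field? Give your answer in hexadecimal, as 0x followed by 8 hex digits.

0xAB7A3541

`offset` is the first field, at byte offset 0, occupying 4 bytes.
Bytes at offsets 0..3: AB 7A 35 41.
Big-endian stores the most-significant byte at the lowest address.
The bytes are already most-significant first: 0xAB7A3541.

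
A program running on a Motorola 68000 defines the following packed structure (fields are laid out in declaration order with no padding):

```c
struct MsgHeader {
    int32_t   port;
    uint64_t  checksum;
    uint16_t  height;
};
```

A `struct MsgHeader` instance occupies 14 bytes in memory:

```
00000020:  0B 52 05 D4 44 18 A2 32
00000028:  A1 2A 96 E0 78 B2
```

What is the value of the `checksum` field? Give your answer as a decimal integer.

4906850132356142816

`checksum` follows `port` (4 bytes), so it starts at byte offset 4 and occupies 8 bytes.
Bytes at offsets 4..11: 44 18 A2 32 A1 2A 96 E0.
Big-endian stores the most-significant byte at the lowest address.
The bytes are already most-significant first: 0x4418A232A12A96E0.
0x4418A232A12A96E0 = 4906850132356142816.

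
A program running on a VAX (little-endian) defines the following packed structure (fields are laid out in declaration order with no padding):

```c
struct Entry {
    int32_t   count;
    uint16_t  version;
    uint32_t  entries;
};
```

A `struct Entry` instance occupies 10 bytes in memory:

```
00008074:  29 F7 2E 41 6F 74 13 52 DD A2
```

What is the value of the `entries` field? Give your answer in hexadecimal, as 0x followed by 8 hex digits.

0xA2DD5213

`entries` follows `count` (4 B), `version` (2 B), so it starts at offset 4 + 2 = 6 and occupies 4 bytes.
Bytes at offsets 6..9: 13 52 DD A2.
Little-endian stores the least-significant byte at the lowest address.
Reassemble most-significant byte first: A2 DD 52 13 → 0xA2DD5213.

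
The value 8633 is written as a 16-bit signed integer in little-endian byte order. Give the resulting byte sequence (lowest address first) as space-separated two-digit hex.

8633 in hexadecimal, padded to 16 bits, is 0x21B9.
Split into bytes (most-significant first): 21 B9.
Little-endian: lowest address holds the least-significant byte.
So at ascending addresses the bytes are B9 21.

B9 21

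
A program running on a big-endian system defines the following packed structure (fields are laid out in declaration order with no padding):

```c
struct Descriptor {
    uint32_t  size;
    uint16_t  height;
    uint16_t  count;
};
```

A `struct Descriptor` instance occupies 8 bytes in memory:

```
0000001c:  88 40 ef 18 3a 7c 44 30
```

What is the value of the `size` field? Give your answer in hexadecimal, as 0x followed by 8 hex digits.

0x8840EF18

`size` is the first field, at byte offset 0, occupying 4 bytes.
Bytes at offsets 0..3: 88 40 EF 18.
Big-endian stores the most-significant byte at the lowest address.
The bytes are already most-significant first: 0x8840EF18.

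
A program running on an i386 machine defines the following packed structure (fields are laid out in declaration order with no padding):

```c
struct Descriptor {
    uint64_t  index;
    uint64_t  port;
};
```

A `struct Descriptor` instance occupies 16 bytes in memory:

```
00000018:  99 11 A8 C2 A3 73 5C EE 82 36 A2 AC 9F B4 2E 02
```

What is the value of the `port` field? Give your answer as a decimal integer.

157261634893657730

`port` follows `index` (8 bytes), so it starts at byte offset 8 and occupies 8 bytes.
Bytes at offsets 8..15: 82 36 A2 AC 9F B4 2E 02.
Little-endian: lowest address holds the least-significant byte.
Reassemble most-significant byte first: 02 2E B4 9F AC A2 36 82 → 0x022EB49FACA23682.
0x022EB49FACA23682 = 157261634893657730.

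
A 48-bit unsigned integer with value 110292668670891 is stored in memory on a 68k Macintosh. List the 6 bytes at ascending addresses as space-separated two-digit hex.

110292668670891 in hexadecimal, padded to 48 bits, is 0x644F835663AB.
Split into bytes (most-significant first): 64 4F 83 56 63 AB.
In big-endian order the high byte comes first in memory.
So the memory order matches the most-significant-first order: 64 4F 83 56 63 AB.

64 4F 83 56 63 AB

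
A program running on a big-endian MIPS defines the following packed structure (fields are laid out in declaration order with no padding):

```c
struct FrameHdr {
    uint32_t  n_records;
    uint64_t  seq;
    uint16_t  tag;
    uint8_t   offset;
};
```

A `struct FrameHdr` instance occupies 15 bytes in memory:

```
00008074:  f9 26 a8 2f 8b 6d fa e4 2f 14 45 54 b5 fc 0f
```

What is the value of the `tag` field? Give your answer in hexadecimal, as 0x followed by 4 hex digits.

`tag` follows `n_records` (4 B), `seq` (8 B), so it starts at offset 4 + 8 = 12 and occupies 2 bytes.
Bytes at offsets 12..13: B5 FC.
In big-endian order the high byte comes first in memory.
The bytes are already most-significant first: 0xB5FC.

0xB5FC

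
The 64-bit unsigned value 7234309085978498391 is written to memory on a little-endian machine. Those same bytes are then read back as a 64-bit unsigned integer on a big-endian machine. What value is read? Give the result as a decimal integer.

6274958909424624996

7234309085978498391 in 64-bit hexadecimal is 0x64656DC8E1211557.
Stored little-endian, the bytes at ascending addresses are 57 15 21 E1 C8 6D 65 64.
Read back as big-endian, the last byte is least significant, giving 0x571521E1C86D6564.
0x571521E1C86D6564 = 6274958909424624996.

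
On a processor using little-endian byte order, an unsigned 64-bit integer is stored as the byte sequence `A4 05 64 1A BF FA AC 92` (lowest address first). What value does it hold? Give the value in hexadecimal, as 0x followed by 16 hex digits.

Little-endian: lowest address holds the least-significant byte.
Reassemble most-significant byte first: 92 AC FA BF 1A 64 05 A4 → 0x92ACFABF1A6405A4.

0x92ACFABF1A6405A4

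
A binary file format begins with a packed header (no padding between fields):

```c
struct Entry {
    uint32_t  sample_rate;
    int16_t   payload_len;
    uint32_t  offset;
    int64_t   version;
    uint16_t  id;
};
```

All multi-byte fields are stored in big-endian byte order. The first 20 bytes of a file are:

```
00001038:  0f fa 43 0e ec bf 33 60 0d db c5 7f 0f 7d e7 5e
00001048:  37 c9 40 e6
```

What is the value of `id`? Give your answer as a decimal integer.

16614

`id` follows `sample_rate` (4 B), `payload_len` (2 B), `offset` (4 B), `version` (8 B), so it starts at offset 4 + 2 + 4 + 8 = 18 and occupies 2 bytes.
Bytes at offsets 18..19: 40 E6.
In big-endian order the high byte comes first in memory.
The bytes are already most-significant first: 0x40E6.
0x40E6 = 16614.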